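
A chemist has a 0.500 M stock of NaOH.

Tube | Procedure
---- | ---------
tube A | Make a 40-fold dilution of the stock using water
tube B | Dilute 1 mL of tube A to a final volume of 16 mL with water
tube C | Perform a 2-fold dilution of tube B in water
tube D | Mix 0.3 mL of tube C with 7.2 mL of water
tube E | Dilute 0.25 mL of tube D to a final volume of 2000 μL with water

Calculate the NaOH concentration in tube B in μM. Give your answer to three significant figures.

Step 1: 40-fold → factor 40
Step 2: 1 mL brought to 16 mL → factor 16/1 = 16
Dilution factor through tube B = 40 × 16 = 640
[tube B] = 0.500 M / 640 = 0.0007813 M = 781 μM

781 μM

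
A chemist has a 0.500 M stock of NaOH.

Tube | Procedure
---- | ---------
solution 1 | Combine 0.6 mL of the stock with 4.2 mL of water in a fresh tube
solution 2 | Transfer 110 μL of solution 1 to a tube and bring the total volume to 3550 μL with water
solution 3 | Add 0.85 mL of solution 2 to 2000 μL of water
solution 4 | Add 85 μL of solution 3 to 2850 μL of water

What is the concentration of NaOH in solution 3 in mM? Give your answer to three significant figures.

0.578 mM

Step 1: 0.6 mL + 4.2 mL = 4.8 mL total → factor 4.8/0.6 = 8
Step 2: 110 μL brought to 3550 μL → factor 3550/110 = 32.273
Step 3: 0.85 mL + 2000 μL = 2.85 mL total → factor 2.85/0.85 = 3.3529
Dilution factor through solution 3 = 8 × 32.273 × 3.3529 = 865.67
[solution 3] = 0.500 M / 865.67 = 0.0005776 M = 0.578 mM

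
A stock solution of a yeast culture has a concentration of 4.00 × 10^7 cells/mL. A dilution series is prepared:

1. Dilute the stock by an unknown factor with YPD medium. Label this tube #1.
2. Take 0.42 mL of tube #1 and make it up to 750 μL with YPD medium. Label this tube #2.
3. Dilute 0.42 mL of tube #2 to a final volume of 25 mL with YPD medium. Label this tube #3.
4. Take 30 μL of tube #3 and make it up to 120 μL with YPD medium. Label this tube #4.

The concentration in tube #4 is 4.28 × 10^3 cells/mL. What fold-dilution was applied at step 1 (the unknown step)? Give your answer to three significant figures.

Step 1: unknown factor x
Step 2: 0.42 mL brought to 750 μL → factor 0.75/0.42 = 1.7857
Step 3: 0.42 mL brought to 25 mL → factor 25/0.42 = 59.524
Step 4: 30 μL brought to 120 μL → factor 120/30 = 4
Product of known-step factors = 425.17
Overall factor = 4.00 × 10^7 cells/mL / (4.28 × 10^3 cells/mL) = 9345.8
x = 9345.8 / 425.17 = 22.0

22.0-fold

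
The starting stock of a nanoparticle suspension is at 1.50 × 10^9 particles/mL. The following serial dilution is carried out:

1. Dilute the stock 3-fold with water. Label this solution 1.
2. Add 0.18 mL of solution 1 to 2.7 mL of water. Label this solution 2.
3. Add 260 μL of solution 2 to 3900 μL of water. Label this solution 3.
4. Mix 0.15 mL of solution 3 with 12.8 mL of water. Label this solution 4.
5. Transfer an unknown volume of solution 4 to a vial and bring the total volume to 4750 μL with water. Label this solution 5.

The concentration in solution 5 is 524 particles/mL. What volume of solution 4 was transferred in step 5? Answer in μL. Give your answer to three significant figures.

Step 1: 3-fold → factor 3
Step 2: 0.18 mL + 2.7 mL = 2.88 mL total → factor 2.88/0.18 = 16
Step 3: 260 μL + 3900 μL = 4160 μL total → factor 4160/260 = 16
Step 4: 0.15 mL + 12.8 mL = 12.95 mL total → factor 12.95/0.15 = 86.333
Step 5: v brought to 4750 μL → factor = 4750 μL/v
Product of known-step factors = 66304
Overall factor = 1.50 × 10^9 particles/mL / (524 particles/mL) = 2.8626 × 10^6
Step-5 factor = 2.8626 × 10^6 / 66304 = 43.174
v = 4750 μL / 43.174 = 110 μL

110 μL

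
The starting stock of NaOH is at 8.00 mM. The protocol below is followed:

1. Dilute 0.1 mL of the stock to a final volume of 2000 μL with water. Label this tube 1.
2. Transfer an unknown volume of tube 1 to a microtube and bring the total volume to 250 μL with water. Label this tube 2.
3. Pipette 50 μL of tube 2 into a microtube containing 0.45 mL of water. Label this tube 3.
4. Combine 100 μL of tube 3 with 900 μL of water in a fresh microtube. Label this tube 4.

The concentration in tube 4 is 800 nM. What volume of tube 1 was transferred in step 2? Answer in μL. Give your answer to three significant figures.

Step 1: 0.1 mL brought to 2000 μL → factor 2/0.1 = 20
Step 2: v brought to 250 μL → factor = 250 μL/v
Step 3: 50 μL + 0.45 mL = 500 μL total → factor 500/50 = 10
Step 4: 100 μL + 900 μL = 1000 μL total → factor 1000/100 = 10
Product of known-step factors = 2000
Overall factor = 8.00 mM / (800 nM) = 10000
Step-2 factor = 10000 / 2000 = 5
v = 250 μL / 5 = 50.0 μL

50.0 μL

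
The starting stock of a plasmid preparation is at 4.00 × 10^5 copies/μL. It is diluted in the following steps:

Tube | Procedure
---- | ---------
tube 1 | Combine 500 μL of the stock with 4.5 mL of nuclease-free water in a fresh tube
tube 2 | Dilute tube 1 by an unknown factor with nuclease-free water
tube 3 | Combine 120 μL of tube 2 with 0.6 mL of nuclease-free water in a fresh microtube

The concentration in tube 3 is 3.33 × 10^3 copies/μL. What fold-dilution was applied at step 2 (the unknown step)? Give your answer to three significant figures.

Step 1: 500 μL + 4.5 mL = 5000 μL total → factor 5000/500 = 10
Step 2: unknown factor x
Step 3: 120 μL + 0.6 mL = 720 μL total → factor 720/120 = 6
Product of known-step factors = 60
Overall factor = 4.00 × 10^5 copies/μL / (3.33 × 10^3 copies/μL) = 120.12
x = 120.12 / 60 = 2.00

2.00-fold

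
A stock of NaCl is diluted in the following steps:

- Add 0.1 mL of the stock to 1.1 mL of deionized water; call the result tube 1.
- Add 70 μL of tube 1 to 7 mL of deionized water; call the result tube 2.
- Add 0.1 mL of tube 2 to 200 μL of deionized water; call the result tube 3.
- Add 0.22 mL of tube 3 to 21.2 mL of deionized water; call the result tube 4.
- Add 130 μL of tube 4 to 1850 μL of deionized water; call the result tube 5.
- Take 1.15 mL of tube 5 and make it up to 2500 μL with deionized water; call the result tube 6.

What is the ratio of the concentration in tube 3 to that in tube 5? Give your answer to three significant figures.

1.48 × 10^3

Step 1: 0.1 mL + 1.1 mL = 1.2 mL total → factor 1.2/0.1 = 12
Step 2: 70 μL + 7 mL = 7070 μL total → factor 7070/70 = 101
Step 3: 0.1 mL + 200 μL = 0.3 mL total → factor 0.3/0.1 = 3
Step 4: 0.22 mL + 21.2 mL = 21.42 mL total → factor 21.42/0.22 = 97.364
Step 5: 130 μL + 1850 μL = 1980 μL total → factor 1980/130 = 15.231
Dilution factor to tube 3 = 3636; to tube 5 = 5.3919 × 10^6
[tube 3]/[tube 5] = (factor to tube 5)/(factor to tube 3) = 5.3919 × 10^6/3636 = 1.48 × 10^3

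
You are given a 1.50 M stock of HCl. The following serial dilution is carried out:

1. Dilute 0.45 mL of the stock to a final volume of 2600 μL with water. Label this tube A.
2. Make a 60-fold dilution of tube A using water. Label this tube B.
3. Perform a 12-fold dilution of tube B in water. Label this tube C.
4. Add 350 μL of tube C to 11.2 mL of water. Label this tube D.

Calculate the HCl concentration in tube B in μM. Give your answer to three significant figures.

4.33 × 10^3 μM

Step 1: 0.45 mL brought to 2600 μL → factor 2.6/0.45 = 5.7778
Step 2: 60-fold → factor 60
Dilution factor through tube B = 5.7778 × 60 = 346.67
[tube B] = 1.50 M / 346.67 = 0.004327 M = 4.33 × 10^3 μM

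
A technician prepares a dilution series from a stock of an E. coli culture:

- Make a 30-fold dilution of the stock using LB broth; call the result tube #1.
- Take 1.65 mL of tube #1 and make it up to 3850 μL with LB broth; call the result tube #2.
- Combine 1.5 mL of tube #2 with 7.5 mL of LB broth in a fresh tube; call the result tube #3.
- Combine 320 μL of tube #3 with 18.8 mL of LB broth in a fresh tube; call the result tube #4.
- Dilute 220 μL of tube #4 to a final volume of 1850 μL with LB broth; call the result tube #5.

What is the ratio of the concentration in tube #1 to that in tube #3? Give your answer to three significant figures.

14.0

Step 1: 30-fold → factor 30
Step 2: 1.65 mL brought to 3850 μL → factor 3.85/1.65 = 2.3333
Step 3: 1.5 mL + 7.5 mL = 9 mL total → factor 9/1.5 = 6
Dilution factor to tube #1 = 30; to tube #3 = 420
[tube #1]/[tube #3] = (factor to tube #3)/(factor to tube #1) = 420/30 = 14.0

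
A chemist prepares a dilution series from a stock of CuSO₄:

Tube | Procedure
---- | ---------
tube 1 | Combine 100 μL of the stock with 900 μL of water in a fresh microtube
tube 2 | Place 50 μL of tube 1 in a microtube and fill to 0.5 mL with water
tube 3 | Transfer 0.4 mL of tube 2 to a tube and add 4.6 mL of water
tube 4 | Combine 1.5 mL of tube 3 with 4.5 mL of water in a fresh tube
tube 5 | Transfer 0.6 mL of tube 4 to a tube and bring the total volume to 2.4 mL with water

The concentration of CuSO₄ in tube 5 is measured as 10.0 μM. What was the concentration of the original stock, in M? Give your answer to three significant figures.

0.200 M

Step 1: 100 μL + 900 μL = 1000 μL total → factor 1000/100 = 10
Step 2: 50 μL brought to 0.5 mL → factor 500/50 = 10
Step 3: 0.4 mL + 4.6 mL = 5 mL total → factor 5/0.4 = 12.5
Step 4: 1.5 mL + 4.5 mL = 6 mL total → factor 6/1.5 = 4
Step 5: 0.6 mL brought to 2.4 mL → factor 2.4/0.6 = 4
Overall dilution factor = 10 × 10 × 12.5 × 4 × 4 = 20000
Stock = 10.0 μM × 20000 = 2.000 × 10^5 μM = 0.200 M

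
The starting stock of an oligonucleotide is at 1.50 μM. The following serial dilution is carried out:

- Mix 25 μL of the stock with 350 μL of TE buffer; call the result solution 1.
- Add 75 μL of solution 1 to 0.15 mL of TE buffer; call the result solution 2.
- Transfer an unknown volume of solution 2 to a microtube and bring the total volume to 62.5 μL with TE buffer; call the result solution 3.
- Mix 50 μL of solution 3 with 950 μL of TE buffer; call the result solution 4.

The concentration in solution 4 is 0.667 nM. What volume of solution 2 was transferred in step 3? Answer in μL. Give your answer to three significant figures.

Step 1: 25 μL + 350 μL = 375 μL total → factor 375/25 = 15
Step 2: 75 μL + 0.15 mL = 225 μL total → factor 225/75 = 3
Step 3: v brought to 62.5 μL → factor = 62.5 μL/v
Step 4: 50 μL + 950 μL = 1000 μL total → factor 1000/50 = 20
Product of known-step factors = 900
Overall factor = 1.50 μM / (0.667 nM) = 2248.9
Step-3 factor = 2248.9 / 900 = 2.4988
v = 62.5 μL / 2.4988 = 25.0 μL

25.0 μL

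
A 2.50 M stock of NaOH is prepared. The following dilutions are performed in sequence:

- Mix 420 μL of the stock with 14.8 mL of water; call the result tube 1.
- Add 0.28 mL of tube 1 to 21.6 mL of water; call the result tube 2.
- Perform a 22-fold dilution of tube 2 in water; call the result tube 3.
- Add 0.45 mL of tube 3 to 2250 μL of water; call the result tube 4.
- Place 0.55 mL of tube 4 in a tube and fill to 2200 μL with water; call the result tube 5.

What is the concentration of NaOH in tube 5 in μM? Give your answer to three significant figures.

Step 1: 420 μL + 14.8 mL = 15220 μL total → factor 15220/420 = 36.238
Step 2: 0.28 mL + 21.6 mL = 21.88 mL total → factor 21.88/0.28 = 78.143
Step 3: 22-fold → factor 22
Step 4: 0.45 mL + 2250 μL = 2.7 mL total → factor 2.7/0.45 = 6
Step 5: 0.55 mL brought to 2200 μL → factor 2.2/0.55 = 4
Overall dilution factor = 36.238 × 78.143 × 22 × 6 × 4 = 1.4952 × 10^6
Final = 2.50 M / 1.4952 × 10^6 = 1.672 × 10^-6 M = 1.67 μM

1.67 μM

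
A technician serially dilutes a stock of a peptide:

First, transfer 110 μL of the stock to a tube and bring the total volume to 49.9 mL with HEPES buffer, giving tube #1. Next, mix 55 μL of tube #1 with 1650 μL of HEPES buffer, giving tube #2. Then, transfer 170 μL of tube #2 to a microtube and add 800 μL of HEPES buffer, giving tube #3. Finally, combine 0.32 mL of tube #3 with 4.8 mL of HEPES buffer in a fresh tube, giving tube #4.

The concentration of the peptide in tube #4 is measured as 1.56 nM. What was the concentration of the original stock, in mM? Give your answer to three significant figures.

Step 1: 110 μL brought to 49.9 mL → factor 49900/110 = 453.64
Step 2: 55 μL + 1650 μL = 1705 μL total → factor 1705/55 = 31
Step 3: 170 μL + 800 μL = 970 μL total → factor 970/170 = 5.7059
Step 4: 0.32 mL + 4.8 mL = 5.12 mL total → factor 5.12/0.32 = 16
Overall dilution factor = 453.64 × 31 × 5.7059 × 16 = 1.2838 × 10^6
Stock = 1.56 nM × 1.2838 × 10^6 = 2.003 × 10^6 nM = 2.00 mM

2.00 mM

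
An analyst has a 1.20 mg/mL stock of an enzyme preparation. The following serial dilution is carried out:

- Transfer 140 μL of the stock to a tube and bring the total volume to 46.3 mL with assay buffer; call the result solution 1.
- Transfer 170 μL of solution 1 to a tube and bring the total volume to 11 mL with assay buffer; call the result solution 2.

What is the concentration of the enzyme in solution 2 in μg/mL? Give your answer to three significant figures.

Step 1: 140 μL brought to 46.3 mL → factor 46300/140 = 330.71
Step 2: 170 μL brought to 11 mL → factor 11000/170 = 64.706
Overall dilution factor = 330.71 × 64.706 = 21399
Final = 1.20 mg/mL / 21399 = 5.608 × 10^-5 mg/mL = 0.0561 μg/mL

0.0561 μg/mL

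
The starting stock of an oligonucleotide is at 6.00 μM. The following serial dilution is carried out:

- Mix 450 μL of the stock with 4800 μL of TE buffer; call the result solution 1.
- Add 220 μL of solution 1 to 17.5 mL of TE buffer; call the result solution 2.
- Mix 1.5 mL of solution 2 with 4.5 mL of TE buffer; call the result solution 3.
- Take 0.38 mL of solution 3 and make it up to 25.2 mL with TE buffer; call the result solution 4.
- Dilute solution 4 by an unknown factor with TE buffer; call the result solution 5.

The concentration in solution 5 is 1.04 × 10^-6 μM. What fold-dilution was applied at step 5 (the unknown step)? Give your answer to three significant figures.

Step 1: 450 μL + 4800 μL = 5250 μL total → factor 5250/450 = 11.667
Step 2: 220 μL + 17.5 mL = 17720 μL total → factor 17720/220 = 80.545
Step 3: 1.5 mL + 4.5 mL = 6 mL total → factor 6/1.5 = 4
Step 4: 0.38 mL brought to 25.2 mL → factor 25.2/0.38 = 66.316
Step 5: unknown factor x
Product of known-step factors = 2.4927 × 10^5
Overall factor = 6.00 μM / (1.04 × 10^-6 μM) = 5.7692 × 10^6
x = 5.7692 × 10^6 / 2.4927 × 10^5 = 23.1

23.1-fold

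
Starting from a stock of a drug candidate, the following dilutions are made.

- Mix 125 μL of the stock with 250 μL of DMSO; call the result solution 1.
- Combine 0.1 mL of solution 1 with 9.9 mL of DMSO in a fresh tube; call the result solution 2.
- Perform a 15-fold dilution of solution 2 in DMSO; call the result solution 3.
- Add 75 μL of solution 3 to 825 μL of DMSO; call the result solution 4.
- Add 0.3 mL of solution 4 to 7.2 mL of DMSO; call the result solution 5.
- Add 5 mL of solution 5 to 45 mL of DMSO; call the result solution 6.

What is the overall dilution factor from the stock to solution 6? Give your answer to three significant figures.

1.35 × 10^7

Step 1: 125 μL + 250 μL = 375 μL total → factor 375/125 = 3
Step 2: 0.1 mL + 9.9 mL = 10 mL total → factor 10/0.1 = 100
Step 3: 15-fold → factor 15
Step 4: 75 μL + 825 μL = 900 μL total → factor 900/75 = 12
Step 5: 0.3 mL + 7.2 mL = 7.5 mL total → factor 7.5/0.3 = 25
Step 6: 5 mL + 45 mL = 50 mL total → factor 50/5 = 10
Overall dilution factor = 3 × 100 × 15 × 12 × 25 × 10 = 1.35 × 10^7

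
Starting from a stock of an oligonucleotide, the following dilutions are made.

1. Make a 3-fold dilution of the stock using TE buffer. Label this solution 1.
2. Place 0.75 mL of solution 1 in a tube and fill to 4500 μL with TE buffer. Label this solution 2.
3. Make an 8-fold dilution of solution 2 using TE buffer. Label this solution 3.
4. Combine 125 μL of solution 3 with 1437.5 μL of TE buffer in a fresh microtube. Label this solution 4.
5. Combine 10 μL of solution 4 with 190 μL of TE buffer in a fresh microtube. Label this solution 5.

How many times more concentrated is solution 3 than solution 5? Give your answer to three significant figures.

250

Step 1: 3-fold → factor 3
Step 2: 0.75 mL brought to 4500 μL → factor 4.5/0.75 = 6
Step 3: 8-fold → factor 8
Step 4: 125 μL + 1437.5 μL = 1562.5 μL total → factor 1562.5/125 = 12.5
Step 5: 10 μL + 190 μL = 200 μL total → factor 200/10 = 20
Dilution factor to solution 3 = 144; to solution 5 = 36000
[solution 3]/[solution 5] = (factor to solution 5)/(factor to solution 3) = 36000/144 = 250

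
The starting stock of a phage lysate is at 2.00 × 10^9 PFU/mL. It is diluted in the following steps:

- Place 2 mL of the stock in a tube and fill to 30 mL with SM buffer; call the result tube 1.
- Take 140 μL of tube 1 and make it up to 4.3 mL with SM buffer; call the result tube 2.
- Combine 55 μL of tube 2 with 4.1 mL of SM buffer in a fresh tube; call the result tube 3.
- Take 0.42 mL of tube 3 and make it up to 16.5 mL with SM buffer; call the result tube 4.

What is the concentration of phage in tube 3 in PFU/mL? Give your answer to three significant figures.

5.75 × 10^4 PFU/mL

Step 1: 2 mL brought to 30 mL → factor 30/2 = 15
Step 2: 140 μL brought to 4.3 mL → factor 4300/140 = 30.714
Step 3: 55 μL + 4.1 mL = 4155 μL total → factor 4155/55 = 75.545
Dilution factor through tube 3 = 15 × 30.714 × 75.545 = 34805
[tube 3] = 2.00 × 10^9 PFU/mL / 34805 = 5.75 × 10^4 PFU/mL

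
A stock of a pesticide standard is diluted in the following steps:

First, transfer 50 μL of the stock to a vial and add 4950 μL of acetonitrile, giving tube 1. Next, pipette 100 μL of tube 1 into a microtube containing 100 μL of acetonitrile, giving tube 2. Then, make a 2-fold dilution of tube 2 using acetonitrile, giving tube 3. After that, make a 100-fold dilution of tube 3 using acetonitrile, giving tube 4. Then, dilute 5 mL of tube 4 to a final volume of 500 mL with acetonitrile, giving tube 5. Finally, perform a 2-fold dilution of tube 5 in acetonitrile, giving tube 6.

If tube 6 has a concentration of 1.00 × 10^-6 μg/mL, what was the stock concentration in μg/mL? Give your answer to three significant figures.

8.00 μg/mL

Step 1: 50 μL + 4950 μL = 5000 μL total → factor 5000/50 = 100
Step 2: 100 μL + 100 μL = 200 μL total → factor 200/100 = 2
Step 3: 2-fold → factor 2
Step 4: 100-fold → factor 100
Step 5: 5 mL brought to 500 mL → factor 500/5 = 100
Step 6: 2-fold → factor 2
Overall dilution factor = 100 × 2 × 2 × 100 × 100 × 2 = 8 × 10^6
Stock = 1.00 × 10^-6 μg/mL × 8 × 10^6 = 8.00 μg/mL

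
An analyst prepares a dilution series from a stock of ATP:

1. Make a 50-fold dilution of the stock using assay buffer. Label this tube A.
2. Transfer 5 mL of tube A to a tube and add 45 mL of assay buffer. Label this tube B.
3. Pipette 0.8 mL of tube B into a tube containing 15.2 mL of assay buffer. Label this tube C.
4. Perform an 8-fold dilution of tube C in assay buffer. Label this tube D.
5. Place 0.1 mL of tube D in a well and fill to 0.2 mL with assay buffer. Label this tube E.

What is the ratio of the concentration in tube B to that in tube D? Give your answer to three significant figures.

160

Step 1: 50-fold → factor 50
Step 2: 5 mL + 45 mL = 50 mL total → factor 50/5 = 10
Step 3: 0.8 mL + 15.2 mL = 16 mL total → factor 16/0.8 = 20
Step 4: 8-fold → factor 8
Dilution factor to tube B = 500; to tube D = 80000
[tube B]/[tube D] = (factor to tube D)/(factor to tube B) = 80000/500 = 160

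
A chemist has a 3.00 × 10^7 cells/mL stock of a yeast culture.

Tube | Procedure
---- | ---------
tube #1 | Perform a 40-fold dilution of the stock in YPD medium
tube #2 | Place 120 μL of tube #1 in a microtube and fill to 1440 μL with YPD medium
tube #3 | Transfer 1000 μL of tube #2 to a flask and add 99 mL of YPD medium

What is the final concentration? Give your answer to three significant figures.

625 cells/mL

Step 1: 40-fold → factor 40
Step 2: 120 μL brought to 1440 μL → factor 1440/120 = 12
Step 3: 1000 μL + 99 mL = 1 × 10^5 μL total → factor 1 × 10^5/1000 = 100
Overall dilution factor = 40 × 12 × 100 = 48000
Final = 3.00 × 10^7 cells/mL / 48000 = 625 cells/mL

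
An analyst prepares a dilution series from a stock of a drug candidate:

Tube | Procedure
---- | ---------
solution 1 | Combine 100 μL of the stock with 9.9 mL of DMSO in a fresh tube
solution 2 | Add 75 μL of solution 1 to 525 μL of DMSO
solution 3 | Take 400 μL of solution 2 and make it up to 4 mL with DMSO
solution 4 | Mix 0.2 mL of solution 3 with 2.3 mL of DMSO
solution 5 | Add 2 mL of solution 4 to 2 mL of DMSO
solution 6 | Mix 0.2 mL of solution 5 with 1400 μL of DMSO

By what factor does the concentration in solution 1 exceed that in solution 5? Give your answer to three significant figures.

2.00 × 10^3

Step 1: 100 μL + 9.9 mL = 10000 μL total → factor 10000/100 = 100
Step 2: 75 μL + 525 μL = 600 μL total → factor 600/75 = 8
Step 3: 400 μL brought to 4 mL → factor 4000/400 = 10
Step 4: 0.2 mL + 2.3 mL = 2.5 mL total → factor 2.5/0.2 = 12.5
Step 5: 2 mL + 2 mL = 4 mL total → factor 4/2 = 2
Dilution factor to solution 1 = 100; to solution 5 = 2 × 10^5
[solution 1]/[solution 5] = (factor to solution 5)/(factor to solution 1) = 2 × 10^5/100 = 2.00 × 10^3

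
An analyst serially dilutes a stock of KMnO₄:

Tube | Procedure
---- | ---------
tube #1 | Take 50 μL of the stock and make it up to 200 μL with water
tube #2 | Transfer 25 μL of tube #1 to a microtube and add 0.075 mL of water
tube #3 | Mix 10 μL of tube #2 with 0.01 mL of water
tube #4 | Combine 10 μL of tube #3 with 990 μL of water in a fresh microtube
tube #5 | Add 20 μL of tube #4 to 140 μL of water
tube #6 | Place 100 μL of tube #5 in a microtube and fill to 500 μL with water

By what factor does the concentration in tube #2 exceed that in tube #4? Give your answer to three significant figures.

200

Step 1: 50 μL brought to 200 μL → factor 200/50 = 4
Step 2: 25 μL + 0.075 mL = 100 μL total → factor 100/25 = 4
Step 3: 10 μL + 0.01 mL = 20 μL total → factor 20/10 = 2
Step 4: 10 μL + 990 μL = 1000 μL total → factor 1000/10 = 100
Dilution factor to tube #2 = 16; to tube #4 = 3200
[tube #2]/[tube #4] = (factor to tube #4)/(factor to tube #2) = 3200/16 = 200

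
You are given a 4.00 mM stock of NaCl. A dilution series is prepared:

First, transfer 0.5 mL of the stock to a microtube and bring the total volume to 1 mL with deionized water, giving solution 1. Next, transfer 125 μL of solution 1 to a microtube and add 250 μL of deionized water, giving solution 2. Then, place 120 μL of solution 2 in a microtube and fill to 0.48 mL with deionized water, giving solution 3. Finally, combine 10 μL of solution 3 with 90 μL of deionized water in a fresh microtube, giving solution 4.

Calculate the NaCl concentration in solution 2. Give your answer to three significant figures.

Step 1: 0.5 mL brought to 1 mL → factor 1/0.5 = 2
Step 2: 125 μL + 250 μL = 375 μL total → factor 375/125 = 3
Dilution factor through solution 2 = 2 × 3 = 6
[solution 2] = 4.00 mM / 6 = 0.667 mM

0.667 mM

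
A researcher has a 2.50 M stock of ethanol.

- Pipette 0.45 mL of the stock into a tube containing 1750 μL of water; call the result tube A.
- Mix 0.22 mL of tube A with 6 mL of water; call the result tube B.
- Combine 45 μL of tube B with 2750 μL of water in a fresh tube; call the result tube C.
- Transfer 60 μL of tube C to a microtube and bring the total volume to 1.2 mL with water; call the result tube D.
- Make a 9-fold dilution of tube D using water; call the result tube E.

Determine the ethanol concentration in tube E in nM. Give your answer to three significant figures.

Step 1: 0.45 mL + 1750 μL = 2.2 mL total → factor 2.2/0.45 = 4.8889
Step 2: 0.22 mL + 6 mL = 6.22 mL total → factor 6.22/0.22 = 28.273
Step 3: 45 μL + 2750 μL = 2795 μL total → factor 2795/45 = 62.111
Step 4: 60 μL brought to 1.2 mL → factor 1200/60 = 20
Step 5: 9-fold → factor 9
Overall dilution factor = 4.8889 × 28.273 × 62.111 × 20 × 9 = 1.5453 × 10^6
Final = 2.50 M / 1.5453 × 10^6 = 1.618 × 10^-6 M = 1.62 × 10^3 nM

1.62 × 10^3 nM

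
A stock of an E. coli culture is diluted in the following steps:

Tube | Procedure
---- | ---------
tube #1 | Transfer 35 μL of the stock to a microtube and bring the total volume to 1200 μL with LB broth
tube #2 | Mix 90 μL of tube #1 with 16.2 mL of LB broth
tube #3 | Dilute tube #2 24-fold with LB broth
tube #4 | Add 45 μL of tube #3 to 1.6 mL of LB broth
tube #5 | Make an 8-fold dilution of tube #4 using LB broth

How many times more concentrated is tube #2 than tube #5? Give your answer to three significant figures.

7.02 × 10^3

Step 1: 35 μL brought to 1200 μL → factor 1200/35 = 34.286
Step 2: 90 μL + 16.2 mL = 16290 μL total → factor 16290/90 = 181
Step 3: 24-fold → factor 24
Step 4: 45 μL + 1.6 mL = 1645 μL total → factor 1645/45 = 36.556
Step 5: 8-fold → factor 8
Dilution factor to tube #2 = 6205.7; to tube #5 = 4.3556 × 10^7
[tube #2]/[tube #5] = (factor to tube #5)/(factor to tube #2) = 4.3556 × 10^7/6205.7 = 7.02 × 10^3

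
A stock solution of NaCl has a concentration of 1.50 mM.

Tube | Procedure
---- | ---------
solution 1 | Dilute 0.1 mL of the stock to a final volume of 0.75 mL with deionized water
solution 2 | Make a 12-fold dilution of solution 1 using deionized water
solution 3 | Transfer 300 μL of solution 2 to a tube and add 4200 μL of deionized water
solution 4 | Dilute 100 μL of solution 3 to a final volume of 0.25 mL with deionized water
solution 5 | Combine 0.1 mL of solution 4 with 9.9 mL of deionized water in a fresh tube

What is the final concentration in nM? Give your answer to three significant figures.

4.44 nM

Step 1: 0.1 mL brought to 0.75 mL → factor 0.75/0.1 = 7.5
Step 2: 12-fold → factor 12
Step 3: 300 μL + 4200 μL = 4500 μL total → factor 4500/300 = 15
Step 4: 100 μL brought to 0.25 mL → factor 250/100 = 2.5
Step 5: 0.1 mL + 9.9 mL = 10 mL total → factor 10/0.1 = 100
Overall dilution factor = 7.5 × 12 × 15 × 2.5 × 100 = 3.375 × 10^5
Final = 1.50 mM / 3.375 × 10^5 = 4.444 × 10^-6 mM = 4.44 nM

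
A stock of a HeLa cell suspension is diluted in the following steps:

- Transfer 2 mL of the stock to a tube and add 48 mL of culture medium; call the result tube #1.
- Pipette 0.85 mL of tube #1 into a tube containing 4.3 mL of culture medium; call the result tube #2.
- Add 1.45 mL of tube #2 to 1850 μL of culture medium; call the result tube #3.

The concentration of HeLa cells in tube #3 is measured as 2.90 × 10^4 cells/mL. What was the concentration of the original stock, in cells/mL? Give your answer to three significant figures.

Step 1: 2 mL + 48 mL = 50 mL total → factor 50/2 = 25
Step 2: 0.85 mL + 4.3 mL = 5.15 mL total → factor 5.15/0.85 = 6.0588
Step 3: 1.45 mL + 1850 μL = 3.3 mL total → factor 3.3/1.45 = 2.2759
Overall dilution factor = 25 × 6.0588 × 2.2759 = 344.73
Stock = 2.90 × 10^4 cells/mL × 344.73 = 1.00 × 10^7 cells/mL

1.00 × 10^7 cells/mL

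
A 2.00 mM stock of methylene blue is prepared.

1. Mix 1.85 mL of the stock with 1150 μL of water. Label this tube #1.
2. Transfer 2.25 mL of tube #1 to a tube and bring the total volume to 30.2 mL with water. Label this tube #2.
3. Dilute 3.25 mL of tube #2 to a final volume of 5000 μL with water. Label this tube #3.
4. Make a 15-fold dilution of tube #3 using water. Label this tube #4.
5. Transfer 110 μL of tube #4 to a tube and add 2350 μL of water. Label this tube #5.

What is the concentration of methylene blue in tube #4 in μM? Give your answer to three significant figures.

3.98 μM

Step 1: 1.85 mL + 1150 μL = 3 mL total → factor 3/1.85 = 1.6216
Step 2: 2.25 mL brought to 30.2 mL → factor 30.2/2.25 = 13.422
Step 3: 3.25 mL brought to 5000 μL → factor 5/3.25 = 1.5385
Step 4: 15-fold → factor 15
Dilution factor through tube #4 = 1.6216 × 13.422 × 1.5385 × 15 = 502.29
[tube #4] = 2.00 mM / 502.29 = 0.003982 mM = 3.98 μM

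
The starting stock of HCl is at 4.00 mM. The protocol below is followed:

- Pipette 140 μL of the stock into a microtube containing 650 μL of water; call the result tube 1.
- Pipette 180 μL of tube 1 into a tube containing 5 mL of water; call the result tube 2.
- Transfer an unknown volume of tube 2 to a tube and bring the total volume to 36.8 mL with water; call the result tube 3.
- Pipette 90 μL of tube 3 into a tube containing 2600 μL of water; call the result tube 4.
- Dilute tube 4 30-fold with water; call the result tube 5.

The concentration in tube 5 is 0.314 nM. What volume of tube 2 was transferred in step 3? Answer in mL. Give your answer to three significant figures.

0.421 mL

Step 1: 140 μL + 650 μL = 790 μL total → factor 790/140 = 5.6429
Step 2: 180 μL + 5 mL = 5180 μL total → factor 5180/180 = 28.778
Step 3: v brought to 36.8 mL → factor = 36.8 mL/v
Step 4: 90 μL + 2600 μL = 2690 μL total → factor 2690/90 = 29.889
Step 5: 30-fold → factor 30
Product of known-step factors = 1.4561 × 10^5
Overall factor = 4.00 mM / (0.314 nM) = 1.2739 × 10^7
Step-3 factor = 1.2739 × 10^7 / 1.4561 × 10^5 = 87.487
v = 36.8 mL / 87.487 = 0.421 mL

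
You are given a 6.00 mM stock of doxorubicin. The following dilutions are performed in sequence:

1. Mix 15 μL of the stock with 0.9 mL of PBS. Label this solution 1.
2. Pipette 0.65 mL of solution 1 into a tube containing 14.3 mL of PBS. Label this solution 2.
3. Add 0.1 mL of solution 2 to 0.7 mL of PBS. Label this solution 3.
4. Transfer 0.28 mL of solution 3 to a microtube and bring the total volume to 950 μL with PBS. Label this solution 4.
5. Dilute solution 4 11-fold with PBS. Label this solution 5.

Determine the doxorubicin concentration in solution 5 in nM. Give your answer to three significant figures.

Step 1: 15 μL + 0.9 mL = 915 μL total → factor 915/15 = 61
Step 2: 0.65 mL + 14.3 mL = 14.95 mL total → factor 14.95/0.65 = 23
Step 3: 0.1 mL + 0.7 mL = 0.8 mL total → factor 0.8/0.1 = 8
Step 4: 0.28 mL brought to 950 μL → factor 0.95/0.28 = 3.3929
Step 5: 11-fold → factor 11
Overall dilution factor = 61 × 23 × 8 × 3.3929 × 11 = 4.189 × 10^5
Final = 6.00 mM / 4.189 × 10^5 = 1.432 × 10^-5 mM = 14.3 nM

14.3 nM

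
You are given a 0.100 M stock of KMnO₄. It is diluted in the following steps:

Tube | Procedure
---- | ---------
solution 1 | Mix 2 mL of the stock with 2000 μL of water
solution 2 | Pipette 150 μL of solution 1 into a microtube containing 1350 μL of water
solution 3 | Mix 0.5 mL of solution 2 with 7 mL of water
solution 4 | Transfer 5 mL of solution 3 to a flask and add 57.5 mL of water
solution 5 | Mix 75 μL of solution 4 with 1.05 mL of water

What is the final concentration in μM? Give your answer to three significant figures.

1.78 μM

Step 1: 2 mL + 2000 μL = 4 mL total → factor 4/2 = 2
Step 2: 150 μL + 1350 μL = 1500 μL total → factor 1500/150 = 10
Step 3: 0.5 mL + 7 mL = 7.5 mL total → factor 7.5/0.5 = 15
Step 4: 5 mL + 57.5 mL = 62.5 mL total → factor 62.5/5 = 12.5
Step 5: 75 μL + 1.05 mL = 1125 μL total → factor 1125/75 = 15
Overall dilution factor = 2 × 10 × 15 × 12.5 × 15 = 56250
Final = 0.100 M / 56250 = 1.778 × 10^-6 M = 1.78 μM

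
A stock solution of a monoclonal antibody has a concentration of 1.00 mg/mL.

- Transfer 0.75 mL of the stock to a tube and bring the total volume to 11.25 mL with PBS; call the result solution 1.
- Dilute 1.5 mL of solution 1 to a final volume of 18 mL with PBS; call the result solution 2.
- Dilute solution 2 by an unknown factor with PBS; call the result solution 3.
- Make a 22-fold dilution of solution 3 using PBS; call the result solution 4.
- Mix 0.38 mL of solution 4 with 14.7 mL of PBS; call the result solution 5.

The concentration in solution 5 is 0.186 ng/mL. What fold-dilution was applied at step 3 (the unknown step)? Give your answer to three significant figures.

Step 1: 0.75 mL brought to 11.25 mL → factor 11.25/0.75 = 15
Step 2: 1.5 mL brought to 18 mL → factor 18/1.5 = 12
Step 3: unknown factor x
Step 4: 22-fold → factor 22
Step 5: 0.38 mL + 14.7 mL = 15.08 mL total → factor 15.08/0.38 = 39.684
Product of known-step factors = 1.5715 × 10^5
Overall factor = 1.00 mg/mL / (0.186 ng/mL) = 5.3763 × 10^6
x = 5.3763 × 10^6 / 1.5715 × 10^5 = 34.2

34.2-fold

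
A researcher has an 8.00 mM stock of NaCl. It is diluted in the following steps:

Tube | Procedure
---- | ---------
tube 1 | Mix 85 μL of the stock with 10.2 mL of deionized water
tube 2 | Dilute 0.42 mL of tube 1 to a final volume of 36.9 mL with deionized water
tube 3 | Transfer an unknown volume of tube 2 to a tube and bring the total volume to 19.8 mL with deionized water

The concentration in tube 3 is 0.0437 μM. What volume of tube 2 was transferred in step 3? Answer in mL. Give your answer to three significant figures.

Step 1: 85 μL + 10.2 mL = 10285 μL total → factor 10285/85 = 121
Step 2: 0.42 mL brought to 36.9 mL → factor 36.9/0.42 = 87.857
Step 3: v brought to 19.8 mL → factor = 19.8 mL/v
Product of known-step factors = 10631
Overall factor = 8.00 mM / (0.0437 μM) = 1.8307 × 10^5
Step-3 factor = 1.8307 × 10^5 / 10631 = 17.221
v = 19.8 mL / 17.221 = 1.15 mL

1.15 mL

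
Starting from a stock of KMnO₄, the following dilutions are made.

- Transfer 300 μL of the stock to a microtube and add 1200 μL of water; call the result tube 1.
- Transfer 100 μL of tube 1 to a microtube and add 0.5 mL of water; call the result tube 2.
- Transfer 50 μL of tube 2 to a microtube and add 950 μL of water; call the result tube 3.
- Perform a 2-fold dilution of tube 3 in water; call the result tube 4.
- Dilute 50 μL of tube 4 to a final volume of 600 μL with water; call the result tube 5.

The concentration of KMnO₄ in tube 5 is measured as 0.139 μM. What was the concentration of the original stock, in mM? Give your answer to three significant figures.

Step 1: 300 μL + 1200 μL = 1500 μL total → factor 1500/300 = 5
Step 2: 100 μL + 0.5 mL = 600 μL total → factor 600/100 = 6
Step 3: 50 μL + 950 μL = 1000 μL total → factor 1000/50 = 20
Step 4: 2-fold → factor 2
Step 5: 50 μL brought to 600 μL → factor 600/50 = 12
Overall dilution factor = 5 × 6 × 20 × 2 × 12 = 14400
Stock = 0.139 μM × 14400 = 2002 μM = 2.00 mM

2.00 mM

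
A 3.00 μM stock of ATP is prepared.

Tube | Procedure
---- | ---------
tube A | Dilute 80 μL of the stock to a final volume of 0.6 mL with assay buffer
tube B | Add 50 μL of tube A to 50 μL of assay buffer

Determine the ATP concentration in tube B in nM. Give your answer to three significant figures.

200 nM

Step 1: 80 μL brought to 0.6 mL → factor 600/80 = 7.5
Step 2: 50 μL + 50 μL = 100 μL total → factor 100/50 = 2
Overall dilution factor = 7.5 × 2 = 15
Final = 3.00 μM / 15 = 0.2000 μM = 200 nM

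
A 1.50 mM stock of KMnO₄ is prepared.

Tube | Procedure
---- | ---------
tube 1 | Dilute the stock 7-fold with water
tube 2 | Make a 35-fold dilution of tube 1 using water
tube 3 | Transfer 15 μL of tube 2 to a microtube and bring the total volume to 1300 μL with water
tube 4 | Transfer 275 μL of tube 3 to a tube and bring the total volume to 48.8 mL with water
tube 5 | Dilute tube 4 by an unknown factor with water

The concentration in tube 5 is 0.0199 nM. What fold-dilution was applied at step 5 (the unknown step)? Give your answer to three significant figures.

Step 1: 7-fold → factor 7
Step 2: 35-fold → factor 35
Step 3: 15 μL brought to 1300 μL → factor 1300/15 = 86.667
Step 4: 275 μL brought to 48.8 mL → factor 48800/275 = 177.45
Step 5: unknown factor x
Product of known-step factors = 3.768 × 10^6
Overall factor = 1.50 mM / (0.0199 nM) = 7.5377 × 10^7
x = 7.5377 × 10^7 / 3.768 × 10^6 = 20.0

20.0-fold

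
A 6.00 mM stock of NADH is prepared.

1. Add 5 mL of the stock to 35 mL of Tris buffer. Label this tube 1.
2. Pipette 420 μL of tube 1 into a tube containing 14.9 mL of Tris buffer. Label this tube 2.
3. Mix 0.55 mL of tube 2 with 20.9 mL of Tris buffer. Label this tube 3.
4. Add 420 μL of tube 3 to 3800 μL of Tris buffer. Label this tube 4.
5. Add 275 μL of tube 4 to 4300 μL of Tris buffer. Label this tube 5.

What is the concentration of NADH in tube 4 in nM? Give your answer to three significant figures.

Step 1: 5 mL + 35 mL = 40 mL total → factor 40/5 = 8
Step 2: 420 μL + 14.9 mL = 15320 μL total → factor 15320/420 = 36.476
Step 3: 0.55 mL + 20.9 mL = 21.45 mL total → factor 21.45/0.55 = 39
Step 4: 420 μL + 3800 μL = 4220 μL total → factor 4220/420 = 10.048
Dilution factor through tube 4 = 8 × 36.476 × 39 × 10.048 = 1.1435 × 10^5
[tube 4] = 6.00 mM / 1.1435 × 10^5 = 5.247 × 10^-5 mM = 52.5 nM

52.5 nM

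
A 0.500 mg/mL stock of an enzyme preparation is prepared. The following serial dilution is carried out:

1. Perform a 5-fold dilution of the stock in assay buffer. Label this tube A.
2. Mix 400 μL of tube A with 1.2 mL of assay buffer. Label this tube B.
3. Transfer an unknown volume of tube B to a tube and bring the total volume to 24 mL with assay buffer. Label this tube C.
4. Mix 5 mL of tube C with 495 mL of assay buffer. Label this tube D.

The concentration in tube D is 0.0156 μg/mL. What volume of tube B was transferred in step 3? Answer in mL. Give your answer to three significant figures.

Step 1: 5-fold → factor 5
Step 2: 400 μL + 1.2 mL = 1600 μL total → factor 1600/400 = 4
Step 3: v brought to 24 mL → factor = 24 mL/v
Step 4: 5 mL + 495 mL = 500 mL total → factor 500/5 = 100
Product of known-step factors = 2000
Overall factor = 0.500 mg/mL / (0.0156 μg/mL) = 32051
Step-3 factor = 32051 / 2000 = 16.026
v = 24 mL / 16.026 = 1.50 mL

1.50 mL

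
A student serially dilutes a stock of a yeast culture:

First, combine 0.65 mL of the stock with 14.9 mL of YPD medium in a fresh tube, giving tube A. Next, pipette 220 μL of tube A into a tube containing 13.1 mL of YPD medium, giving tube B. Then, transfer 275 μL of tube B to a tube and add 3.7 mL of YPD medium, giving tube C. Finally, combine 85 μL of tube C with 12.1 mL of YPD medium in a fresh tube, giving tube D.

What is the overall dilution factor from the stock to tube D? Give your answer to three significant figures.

3.00 × 10^6

Step 1: 0.65 mL + 14.9 mL = 15.55 mL total → factor 15.55/0.65 = 23.923
Step 2: 220 μL + 13.1 mL = 13320 μL total → factor 13320/220 = 60.545
Step 3: 275 μL + 3.7 mL = 3975 μL total → factor 3975/275 = 14.455
Step 4: 85 μL + 12.1 mL = 12185 μL total → factor 12185/85 = 143.35
Overall dilution factor = 23.923 × 60.545 × 14.455 × 143.35 = 3.0013 × 10^6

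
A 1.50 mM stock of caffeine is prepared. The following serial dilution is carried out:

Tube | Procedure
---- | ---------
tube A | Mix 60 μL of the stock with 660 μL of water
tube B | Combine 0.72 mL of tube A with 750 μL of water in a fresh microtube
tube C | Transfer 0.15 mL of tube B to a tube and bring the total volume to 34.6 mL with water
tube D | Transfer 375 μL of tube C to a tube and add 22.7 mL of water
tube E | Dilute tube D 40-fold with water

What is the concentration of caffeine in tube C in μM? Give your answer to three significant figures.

Step 1: 60 μL + 660 μL = 720 μL total → factor 720/60 = 12
Step 2: 0.72 mL + 750 μL = 1.47 mL total → factor 1.47/0.72 = 2.0417
Step 3: 0.15 mL brought to 34.6 mL → factor 34.6/0.15 = 230.67
Dilution factor through tube C = 12 × 2.0417 × 230.67 = 5651.3
[tube C] = 1.50 mM / 5651.3 = 0.0002654 mM = 0.265 μM

0.265 μM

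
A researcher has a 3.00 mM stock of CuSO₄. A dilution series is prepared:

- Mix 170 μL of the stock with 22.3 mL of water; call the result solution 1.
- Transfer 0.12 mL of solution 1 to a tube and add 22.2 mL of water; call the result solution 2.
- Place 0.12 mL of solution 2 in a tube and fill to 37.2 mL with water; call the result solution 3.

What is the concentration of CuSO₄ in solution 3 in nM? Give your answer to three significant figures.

0.394 nM

Step 1: 170 μL + 22.3 mL = 22470 μL total → factor 22470/170 = 132.18
Step 2: 0.12 mL + 22.2 mL = 22.32 mL total → factor 22.32/0.12 = 186
Step 3: 0.12 mL brought to 37.2 mL → factor 37.2/0.12 = 310
Overall dilution factor = 132.18 × 186 × 310 = 7.6213 × 10^6
Final = 3.00 mM / 7.6213 × 10^6 = 3.936 × 10^-7 mM = 0.394 nM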